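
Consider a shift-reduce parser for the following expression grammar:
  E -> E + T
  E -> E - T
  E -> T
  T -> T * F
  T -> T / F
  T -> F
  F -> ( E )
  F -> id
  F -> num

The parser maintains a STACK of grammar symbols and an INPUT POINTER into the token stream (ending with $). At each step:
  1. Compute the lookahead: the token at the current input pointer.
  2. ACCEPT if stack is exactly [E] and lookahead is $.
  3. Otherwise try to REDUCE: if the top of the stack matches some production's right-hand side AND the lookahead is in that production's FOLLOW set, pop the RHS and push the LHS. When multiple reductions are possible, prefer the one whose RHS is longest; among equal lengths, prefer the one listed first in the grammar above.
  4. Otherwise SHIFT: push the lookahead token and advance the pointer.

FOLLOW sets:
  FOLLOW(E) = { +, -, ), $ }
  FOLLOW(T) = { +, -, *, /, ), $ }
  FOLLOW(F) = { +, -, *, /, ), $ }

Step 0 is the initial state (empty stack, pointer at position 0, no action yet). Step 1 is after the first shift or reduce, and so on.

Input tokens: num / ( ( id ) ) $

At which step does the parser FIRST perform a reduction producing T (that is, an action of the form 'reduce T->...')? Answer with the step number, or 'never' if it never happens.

Step 1: shift num. Stack=[num] ptr=1 lookahead=/ remaining=[/ ( ( id ) ) $]
Step 2: reduce F->num. Stack=[F] ptr=1 lookahead=/ remaining=[/ ( ( id ) ) $]
Step 3: reduce T->F. Stack=[T] ptr=1 lookahead=/ remaining=[/ ( ( id ) ) $]

Answer: 3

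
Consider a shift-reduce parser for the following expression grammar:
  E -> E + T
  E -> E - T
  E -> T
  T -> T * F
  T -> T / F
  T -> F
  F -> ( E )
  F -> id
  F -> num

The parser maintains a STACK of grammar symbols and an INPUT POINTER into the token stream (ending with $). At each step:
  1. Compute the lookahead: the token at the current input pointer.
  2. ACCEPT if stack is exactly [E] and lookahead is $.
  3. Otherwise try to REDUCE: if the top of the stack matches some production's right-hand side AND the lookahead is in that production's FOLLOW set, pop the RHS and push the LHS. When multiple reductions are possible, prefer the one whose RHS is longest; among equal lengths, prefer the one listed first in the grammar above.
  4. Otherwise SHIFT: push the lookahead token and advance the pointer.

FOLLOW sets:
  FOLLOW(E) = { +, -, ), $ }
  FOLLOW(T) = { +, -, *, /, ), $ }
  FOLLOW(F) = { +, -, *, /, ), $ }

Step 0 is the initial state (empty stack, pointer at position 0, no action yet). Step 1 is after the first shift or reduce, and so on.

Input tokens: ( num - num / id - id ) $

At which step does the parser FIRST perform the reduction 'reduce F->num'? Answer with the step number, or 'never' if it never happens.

Step 1: shift (. Stack=[(] ptr=1 lookahead=num remaining=[num - num / id - id ) $]
Step 2: shift num. Stack=[( num] ptr=2 lookahead=- remaining=[- num / id - id ) $]
Step 3: reduce F->num. Stack=[( F] ptr=2 lookahead=- remaining=[- num / id - id ) $]

Answer: 3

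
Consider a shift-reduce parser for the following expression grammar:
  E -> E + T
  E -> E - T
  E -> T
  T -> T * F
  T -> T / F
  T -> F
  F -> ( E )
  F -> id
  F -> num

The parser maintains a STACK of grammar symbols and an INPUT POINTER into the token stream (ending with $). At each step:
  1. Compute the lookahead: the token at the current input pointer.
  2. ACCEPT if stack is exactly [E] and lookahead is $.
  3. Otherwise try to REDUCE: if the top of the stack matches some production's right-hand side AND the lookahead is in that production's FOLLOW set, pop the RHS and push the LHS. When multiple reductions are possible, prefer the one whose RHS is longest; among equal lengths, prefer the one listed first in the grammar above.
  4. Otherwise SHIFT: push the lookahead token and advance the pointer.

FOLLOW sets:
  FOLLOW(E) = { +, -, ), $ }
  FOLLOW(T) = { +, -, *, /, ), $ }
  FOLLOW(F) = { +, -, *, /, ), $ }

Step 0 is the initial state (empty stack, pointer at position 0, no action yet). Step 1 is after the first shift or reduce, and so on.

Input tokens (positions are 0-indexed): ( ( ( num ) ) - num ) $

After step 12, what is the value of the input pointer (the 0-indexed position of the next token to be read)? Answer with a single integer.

Step 1: shift (. Stack=[(] ptr=1 lookahead=( remaining=[( ( num ) ) - num ) $]
Step 2: shift (. Stack=[( (] ptr=2 lookahead=( remaining=[( num ) ) - num ) $]
Step 3: shift (. Stack=[( ( (] ptr=3 lookahead=num remaining=[num ) ) - num ) $]
Step 4: shift num. Stack=[( ( ( num] ptr=4 lookahead=) remaining=[) ) - num ) $]
Step 5: reduce F->num. Stack=[( ( ( F] ptr=4 lookahead=) remaining=[) ) - num ) $]
Step 6: reduce T->F. Stack=[( ( ( T] ptr=4 lookahead=) remaining=[) ) - num ) $]
Step 7: reduce E->T. Stack=[( ( ( E] ptr=4 lookahead=) remaining=[) ) - num ) $]
Step 8: shift ). Stack=[( ( ( E )] ptr=5 lookahead=) remaining=[) - num ) $]
Step 9: reduce F->( E ). Stack=[( ( F] ptr=5 lookahead=) remaining=[) - num ) $]
Step 10: reduce T->F. Stack=[( ( T] ptr=5 lookahead=) remaining=[) - num ) $]
Step 11: reduce E->T. Stack=[( ( E] ptr=5 lookahead=) remaining=[) - num ) $]
Step 12: shift ). Stack=[( ( E )] ptr=6 lookahead=- remaining=[- num ) $]

Answer: 6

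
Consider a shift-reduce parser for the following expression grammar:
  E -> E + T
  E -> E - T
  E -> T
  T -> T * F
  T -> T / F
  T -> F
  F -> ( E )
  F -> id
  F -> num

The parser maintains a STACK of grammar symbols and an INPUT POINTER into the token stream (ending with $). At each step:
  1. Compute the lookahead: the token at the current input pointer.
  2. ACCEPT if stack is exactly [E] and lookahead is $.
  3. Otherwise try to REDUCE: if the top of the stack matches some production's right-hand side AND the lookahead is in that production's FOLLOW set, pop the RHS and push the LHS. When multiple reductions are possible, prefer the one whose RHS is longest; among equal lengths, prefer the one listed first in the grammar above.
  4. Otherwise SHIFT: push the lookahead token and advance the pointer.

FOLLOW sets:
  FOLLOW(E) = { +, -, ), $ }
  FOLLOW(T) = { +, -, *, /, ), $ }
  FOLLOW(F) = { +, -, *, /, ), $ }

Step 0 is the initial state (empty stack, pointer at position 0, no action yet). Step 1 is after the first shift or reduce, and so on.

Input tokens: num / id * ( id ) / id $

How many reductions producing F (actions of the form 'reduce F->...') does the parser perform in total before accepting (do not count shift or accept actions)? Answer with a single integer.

Answer: 5

Derivation:
Step 1: shift num. Stack=[num] ptr=1 lookahead=/ remaining=[/ id * ( id ) / id $]
Step 2: reduce F->num. Stack=[F] ptr=1 lookahead=/ remaining=[/ id * ( id ) / id $]
Step 3: reduce T->F. Stack=[T] ptr=1 lookahead=/ remaining=[/ id * ( id ) / id $]
Step 4: shift /. Stack=[T /] ptr=2 lookahead=id remaining=[id * ( id ) / id $]
Step 5: shift id. Stack=[T / id] ptr=3 lookahead=* remaining=[* ( id ) / id $]
Step 6: reduce F->id. Stack=[T / F] ptr=3 lookahead=* remaining=[* ( id ) / id $]
Step 7: reduce T->T / F. Stack=[T] ptr=3 lookahead=* remaining=[* ( id ) / id $]
Step 8: shift *. Stack=[T *] ptr=4 lookahead=( remaining=[( id ) / id $]
Step 9: shift (. Stack=[T * (] ptr=5 lookahead=id remaining=[id ) / id $]
Step 10: shift id. Stack=[T * ( id] ptr=6 lookahead=) remaining=[) / id $]
Step 11: reduce F->id. Stack=[T * ( F] ptr=6 lookahead=) remaining=[) / id $]
Step 12: reduce T->F. Stack=[T * ( T] ptr=6 lookahead=) remaining=[) / id $]
Step 13: reduce E->T. Stack=[T * ( E] ptr=6 lookahead=) remaining=[) / id $]
Step 14: shift ). Stack=[T * ( E )] ptr=7 lookahead=/ remaining=[/ id $]
Step 15: reduce F->( E ). Stack=[T * F] ptr=7 lookahead=/ remaining=[/ id $]
Step 16: reduce T->T * F. Stack=[T] ptr=7 lookahead=/ remaining=[/ id $]
Step 17: shift /. Stack=[T /] ptr=8 lookahead=id remaining=[id $]
Step 18: shift id. Stack=[T / id] ptr=9 lookahead=$ remaining=[$]
Step 19: reduce F->id. Stack=[T / F] ptr=9 lookahead=$ remaining=[$]
Step 20: reduce T->T / F. Stack=[T] ptr=9 lookahead=$ remaining=[$]
Step 21: reduce E->T. Stack=[E] ptr=9 lookahead=$ remaining=[$]
Step 22: accept. Stack=[E] ptr=9 lookahead=$ remaining=[$]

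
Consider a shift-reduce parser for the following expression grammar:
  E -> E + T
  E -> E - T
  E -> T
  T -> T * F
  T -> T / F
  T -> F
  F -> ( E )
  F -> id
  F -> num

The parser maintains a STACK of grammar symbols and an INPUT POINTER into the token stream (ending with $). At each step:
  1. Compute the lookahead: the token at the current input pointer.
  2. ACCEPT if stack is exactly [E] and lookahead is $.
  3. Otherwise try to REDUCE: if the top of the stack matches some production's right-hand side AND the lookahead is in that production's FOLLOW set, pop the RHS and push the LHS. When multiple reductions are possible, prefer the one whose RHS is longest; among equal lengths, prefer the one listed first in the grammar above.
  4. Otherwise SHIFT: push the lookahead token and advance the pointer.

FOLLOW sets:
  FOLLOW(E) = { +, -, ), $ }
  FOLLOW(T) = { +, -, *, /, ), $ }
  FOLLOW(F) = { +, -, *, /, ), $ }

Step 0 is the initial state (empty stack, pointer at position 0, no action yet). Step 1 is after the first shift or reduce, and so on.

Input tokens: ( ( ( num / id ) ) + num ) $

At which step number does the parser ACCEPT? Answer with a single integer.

Step 1: shift (. Stack=[(] ptr=1 lookahead=( remaining=[( ( num / id ) ) + num ) $]
Step 2: shift (. Stack=[( (] ptr=2 lookahead=( remaining=[( num / id ) ) + num ) $]
Step 3: shift (. Stack=[( ( (] ptr=3 lookahead=num remaining=[num / id ) ) + num ) $]
Step 4: shift num. Stack=[( ( ( num] ptr=4 lookahead=/ remaining=[/ id ) ) + num ) $]
Step 5: reduce F->num. Stack=[( ( ( F] ptr=4 lookahead=/ remaining=[/ id ) ) + num ) $]
Step 6: reduce T->F. Stack=[( ( ( T] ptr=4 lookahead=/ remaining=[/ id ) ) + num ) $]
Step 7: shift /. Stack=[( ( ( T /] ptr=5 lookahead=id remaining=[id ) ) + num ) $]
Step 8: shift id. Stack=[( ( ( T / id] ptr=6 lookahead=) remaining=[) ) + num ) $]
Step 9: reduce F->id. Stack=[( ( ( T / F] ptr=6 lookahead=) remaining=[) ) + num ) $]
Step 10: reduce T->T / F. Stack=[( ( ( T] ptr=6 lookahead=) remaining=[) ) + num ) $]
Step 11: reduce E->T. Stack=[( ( ( E] ptr=6 lookahead=) remaining=[) ) + num ) $]
Step 12: shift ). Stack=[( ( ( E )] ptr=7 lookahead=) remaining=[) + num ) $]
Step 13: reduce F->( E ). Stack=[( ( F] ptr=7 lookahead=) remaining=[) + num ) $]
Step 14: reduce T->F. Stack=[( ( T] ptr=7 lookahead=) remaining=[) + num ) $]
Step 15: reduce E->T. Stack=[( ( E] ptr=7 lookahead=) remaining=[) + num ) $]
Step 16: shift ). Stack=[( ( E )] ptr=8 lookahead=+ remaining=[+ num ) $]
Step 17: reduce F->( E ). Stack=[( F] ptr=8 lookahead=+ remaining=[+ num ) $]
Step 18: reduce T->F. Stack=[( T] ptr=8 lookahead=+ remaining=[+ num ) $]
Step 19: reduce E->T. Stack=[( E] ptr=8 lookahead=+ remaining=[+ num ) $]
Step 20: shift +. Stack=[( E +] ptr=9 lookahead=num remaining=[num ) $]
Step 21: shift num. Stack=[( E + num] ptr=10 lookahead=) remaining=[) $]
Step 22: reduce F->num. Stack=[( E + F] ptr=10 lookahead=) remaining=[) $]
Step 23: reduce T->F. Stack=[( E + T] ptr=10 lookahead=) remaining=[) $]
Step 24: reduce E->E + T. Stack=[( E] ptr=10 lookahead=) remaining=[) $]
Step 25: shift ). Stack=[( E )] ptr=11 lookahead=$ remaining=[$]
Step 26: reduce F->( E ). Stack=[F] ptr=11 lookahead=$ remaining=[$]
Step 27: reduce T->F. Stack=[T] ptr=11 lookahead=$ remaining=[$]
Step 28: reduce E->T. Stack=[E] ptr=11 lookahead=$ remaining=[$]
Step 29: accept. Stack=[E] ptr=11 lookahead=$ remaining=[$]

Answer: 29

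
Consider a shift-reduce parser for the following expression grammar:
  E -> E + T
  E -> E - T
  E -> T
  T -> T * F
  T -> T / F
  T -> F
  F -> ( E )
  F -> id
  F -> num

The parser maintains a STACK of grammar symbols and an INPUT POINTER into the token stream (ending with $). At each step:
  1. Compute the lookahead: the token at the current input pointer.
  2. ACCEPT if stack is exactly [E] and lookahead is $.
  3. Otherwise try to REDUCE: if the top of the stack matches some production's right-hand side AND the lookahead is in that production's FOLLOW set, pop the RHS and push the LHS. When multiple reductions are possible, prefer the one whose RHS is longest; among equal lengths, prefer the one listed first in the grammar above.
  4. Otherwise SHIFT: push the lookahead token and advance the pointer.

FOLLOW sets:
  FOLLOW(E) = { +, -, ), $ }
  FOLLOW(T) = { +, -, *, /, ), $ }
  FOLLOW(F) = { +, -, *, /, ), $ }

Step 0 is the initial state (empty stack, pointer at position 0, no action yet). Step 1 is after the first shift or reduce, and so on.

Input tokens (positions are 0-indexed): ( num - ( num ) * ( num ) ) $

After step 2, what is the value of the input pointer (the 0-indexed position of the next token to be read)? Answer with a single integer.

Step 1: shift (. Stack=[(] ptr=1 lookahead=num remaining=[num - ( num ) * ( num ) ) $]
Step 2: shift num. Stack=[( num] ptr=2 lookahead=- remaining=[- ( num ) * ( num ) ) $]

Answer: 2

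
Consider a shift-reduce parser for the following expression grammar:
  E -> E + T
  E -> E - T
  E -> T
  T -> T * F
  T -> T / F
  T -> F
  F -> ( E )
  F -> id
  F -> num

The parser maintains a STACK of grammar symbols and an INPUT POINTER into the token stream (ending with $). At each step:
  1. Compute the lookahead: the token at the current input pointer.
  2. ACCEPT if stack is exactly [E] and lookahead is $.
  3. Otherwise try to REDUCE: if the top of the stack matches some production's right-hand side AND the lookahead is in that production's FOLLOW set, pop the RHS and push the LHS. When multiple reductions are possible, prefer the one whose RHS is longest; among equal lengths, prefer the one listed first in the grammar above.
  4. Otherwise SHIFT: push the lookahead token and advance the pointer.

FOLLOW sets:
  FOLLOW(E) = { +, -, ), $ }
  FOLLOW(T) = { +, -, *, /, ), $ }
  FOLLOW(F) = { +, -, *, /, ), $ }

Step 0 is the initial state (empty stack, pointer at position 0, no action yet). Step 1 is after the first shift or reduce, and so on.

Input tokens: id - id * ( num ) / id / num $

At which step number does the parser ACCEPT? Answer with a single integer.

Answer: 27

Derivation:
Step 1: shift id. Stack=[id] ptr=1 lookahead=- remaining=[- id * ( num ) / id / num $]
Step 2: reduce F->id. Stack=[F] ptr=1 lookahead=- remaining=[- id * ( num ) / id / num $]
Step 3: reduce T->F. Stack=[T] ptr=1 lookahead=- remaining=[- id * ( num ) / id / num $]
Step 4: reduce E->T. Stack=[E] ptr=1 lookahead=- remaining=[- id * ( num ) / id / num $]
Step 5: shift -. Stack=[E -] ptr=2 lookahead=id remaining=[id * ( num ) / id / num $]
Step 6: shift id. Stack=[E - id] ptr=3 lookahead=* remaining=[* ( num ) / id / num $]
Step 7: reduce F->id. Stack=[E - F] ptr=3 lookahead=* remaining=[* ( num ) / id / num $]
Step 8: reduce T->F. Stack=[E - T] ptr=3 lookahead=* remaining=[* ( num ) / id / num $]
Step 9: shift *. Stack=[E - T *] ptr=4 lookahead=( remaining=[( num ) / id / num $]
Step 10: shift (. Stack=[E - T * (] ptr=5 lookahead=num remaining=[num ) / id / num $]
Step 11: shift num. Stack=[E - T * ( num] ptr=6 lookahead=) remaining=[) / id / num $]
Step 12: reduce F->num. Stack=[E - T * ( F] ptr=6 lookahead=) remaining=[) / id / num $]
Step 13: reduce T->F. Stack=[E - T * ( T] ptr=6 lookahead=) remaining=[) / id / num $]
Step 14: reduce E->T. Stack=[E - T * ( E] ptr=6 lookahead=) remaining=[) / id / num $]
Step 15: shift ). Stack=[E - T * ( E )] ptr=7 lookahead=/ remaining=[/ id / num $]
Step 16: reduce F->( E ). Stack=[E - T * F] ptr=7 lookahead=/ remaining=[/ id / num $]
Step 17: reduce T->T * F. Stack=[E - T] ptr=7 lookahead=/ remaining=[/ id / num $]
Step 18: shift /. Stack=[E - T /] ptr=8 lookahead=id remaining=[id / num $]
Step 19: shift id. Stack=[E - T / id] ptr=9 lookahead=/ remaining=[/ num $]
Step 20: reduce F->id. Stack=[E - T / F] ptr=9 lookahead=/ remaining=[/ num $]
Step 21: reduce T->T / F. Stack=[E - T] ptr=9 lookahead=/ remaining=[/ num $]
Step 22: shift /. Stack=[E - T /] ptr=10 lookahead=num remaining=[num $]
Step 23: shift num. Stack=[E - T / num] ptr=11 lookahead=$ remaining=[$]
Step 24: reduce F->num. Stack=[E - T / F] ptr=11 lookahead=$ remaining=[$]
Step 25: reduce T->T / F. Stack=[E - T] ptr=11 lookahead=$ remaining=[$]
Step 26: reduce E->E - T. Stack=[E] ptr=11 lookahead=$ remaining=[$]
Step 27: accept. Stack=[E] ptr=11 lookahead=$ remaining=[$]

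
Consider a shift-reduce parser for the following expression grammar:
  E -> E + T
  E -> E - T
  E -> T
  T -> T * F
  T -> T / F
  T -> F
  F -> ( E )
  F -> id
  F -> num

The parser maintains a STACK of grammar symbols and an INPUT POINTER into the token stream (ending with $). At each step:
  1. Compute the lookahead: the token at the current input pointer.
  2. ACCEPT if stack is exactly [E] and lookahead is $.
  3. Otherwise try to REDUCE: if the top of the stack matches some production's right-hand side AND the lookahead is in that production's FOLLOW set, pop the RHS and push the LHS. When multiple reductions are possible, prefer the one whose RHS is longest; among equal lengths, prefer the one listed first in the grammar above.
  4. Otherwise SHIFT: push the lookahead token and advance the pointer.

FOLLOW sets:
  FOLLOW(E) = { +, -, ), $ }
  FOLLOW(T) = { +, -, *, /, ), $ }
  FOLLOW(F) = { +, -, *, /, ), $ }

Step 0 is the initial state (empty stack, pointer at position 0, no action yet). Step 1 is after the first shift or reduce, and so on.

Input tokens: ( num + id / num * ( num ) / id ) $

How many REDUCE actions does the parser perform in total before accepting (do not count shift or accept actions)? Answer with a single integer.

Answer: 18

Derivation:
Step 1: shift (. Stack=[(] ptr=1 lookahead=num remaining=[num + id / num * ( num ) / id ) $]
Step 2: shift num. Stack=[( num] ptr=2 lookahead=+ remaining=[+ id / num * ( num ) / id ) $]
Step 3: reduce F->num. Stack=[( F] ptr=2 lookahead=+ remaining=[+ id / num * ( num ) / id ) $]
Step 4: reduce T->F. Stack=[( T] ptr=2 lookahead=+ remaining=[+ id / num * ( num ) / id ) $]
Step 5: reduce E->T. Stack=[( E] ptr=2 lookahead=+ remaining=[+ id / num * ( num ) / id ) $]
Step 6: shift +. Stack=[( E +] ptr=3 lookahead=id remaining=[id / num * ( num ) / id ) $]
Step 7: shift id. Stack=[( E + id] ptr=4 lookahead=/ remaining=[/ num * ( num ) / id ) $]
Step 8: reduce F->id. Stack=[( E + F] ptr=4 lookahead=/ remaining=[/ num * ( num ) / id ) $]
Step 9: reduce T->F. Stack=[( E + T] ptr=4 lookahead=/ remaining=[/ num * ( num ) / id ) $]
Step 10: shift /. Stack=[( E + T /] ptr=5 lookahead=num remaining=[num * ( num ) / id ) $]
Step 11: shift num. Stack=[( E + T / num] ptr=6 lookahead=* remaining=[* ( num ) / id ) $]
Step 12: reduce F->num. Stack=[( E + T / F] ptr=6 lookahead=* remaining=[* ( num ) / id ) $]
Step 13: reduce T->T / F. Stack=[( E + T] ptr=6 lookahead=* remaining=[* ( num ) / id ) $]
Step 14: shift *. Stack=[( E + T *] ptr=7 lookahead=( remaining=[( num ) / id ) $]
Step 15: shift (. Stack=[( E + T * (] ptr=8 lookahead=num remaining=[num ) / id ) $]
Step 16: shift num. Stack=[( E + T * ( num] ptr=9 lookahead=) remaining=[) / id ) $]
Step 17: reduce F->num. Stack=[( E + T * ( F] ptr=9 lookahead=) remaining=[) / id ) $]
Step 18: reduce T->F. Stack=[( E + T * ( T] ptr=9 lookahead=) remaining=[) / id ) $]
Step 19: reduce E->T. Stack=[( E + T * ( E] ptr=9 lookahead=) remaining=[) / id ) $]
Step 20: shift ). Stack=[( E + T * ( E )] ptr=10 lookahead=/ remaining=[/ id ) $]
Step 21: reduce F->( E ). Stack=[( E + T * F] ptr=10 lookahead=/ remaining=[/ id ) $]
Step 22: reduce T->T * F. Stack=[( E + T] ptr=10 lookahead=/ remaining=[/ id ) $]
Step 23: shift /. Stack=[( E + T /] ptr=11 lookahead=id remaining=[id ) $]
Step 24: shift id. Stack=[( E + T / id] ptr=12 lookahead=) remaining=[) $]
Step 25: reduce F->id. Stack=[( E + T / F] ptr=12 lookahead=) remaining=[) $]
Step 26: reduce T->T / F. Stack=[( E + T] ptr=12 lookahead=) remaining=[) $]
Step 27: reduce E->E + T. Stack=[( E] ptr=12 lookahead=) remaining=[) $]
Step 28: shift ). Stack=[( E )] ptr=13 lookahead=$ remaining=[$]
Step 29: reduce F->( E ). Stack=[F] ptr=13 lookahead=$ remaining=[$]
Step 30: reduce T->F. Stack=[T] ptr=13 lookahead=$ remaining=[$]
Step 31: reduce E->T. Stack=[E] ptr=13 lookahead=$ remaining=[$]
Step 32: accept. Stack=[E] ptr=13 lookahead=$ remaining=[$]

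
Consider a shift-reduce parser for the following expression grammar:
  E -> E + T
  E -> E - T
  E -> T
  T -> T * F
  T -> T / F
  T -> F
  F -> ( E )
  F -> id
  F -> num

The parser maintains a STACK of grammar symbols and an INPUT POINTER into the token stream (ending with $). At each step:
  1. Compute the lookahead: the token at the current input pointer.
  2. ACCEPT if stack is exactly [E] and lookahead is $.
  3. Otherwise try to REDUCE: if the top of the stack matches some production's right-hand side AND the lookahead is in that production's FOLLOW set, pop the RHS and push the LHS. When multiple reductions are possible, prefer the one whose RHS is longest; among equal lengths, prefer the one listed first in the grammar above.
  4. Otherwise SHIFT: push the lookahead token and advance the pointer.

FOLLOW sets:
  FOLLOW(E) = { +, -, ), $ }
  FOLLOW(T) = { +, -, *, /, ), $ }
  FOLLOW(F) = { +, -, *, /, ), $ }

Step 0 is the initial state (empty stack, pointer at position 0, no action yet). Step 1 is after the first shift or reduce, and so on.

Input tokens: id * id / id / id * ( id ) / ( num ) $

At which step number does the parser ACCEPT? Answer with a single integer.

Step 1: shift id. Stack=[id] ptr=1 lookahead=* remaining=[* id / id / id * ( id ) / ( num ) $]
Step 2: reduce F->id. Stack=[F] ptr=1 lookahead=* remaining=[* id / id / id * ( id ) / ( num ) $]
Step 3: reduce T->F. Stack=[T] ptr=1 lookahead=* remaining=[* id / id / id * ( id ) / ( num ) $]
Step 4: shift *. Stack=[T *] ptr=2 lookahead=id remaining=[id / id / id * ( id ) / ( num ) $]
Step 5: shift id. Stack=[T * id] ptr=3 lookahead=/ remaining=[/ id / id * ( id ) / ( num ) $]
Step 6: reduce F->id. Stack=[T * F] ptr=3 lookahead=/ remaining=[/ id / id * ( id ) / ( num ) $]
Step 7: reduce T->T * F. Stack=[T] ptr=3 lookahead=/ remaining=[/ id / id * ( id ) / ( num ) $]
Step 8: shift /. Stack=[T /] ptr=4 lookahead=id remaining=[id / id * ( id ) / ( num ) $]
Step 9: shift id. Stack=[T / id] ptr=5 lookahead=/ remaining=[/ id * ( id ) / ( num ) $]
Step 10: reduce F->id. Stack=[T / F] ptr=5 lookahead=/ remaining=[/ id * ( id ) / ( num ) $]
Step 11: reduce T->T / F. Stack=[T] ptr=5 lookahead=/ remaining=[/ id * ( id ) / ( num ) $]
Step 12: shift /. Stack=[T /] ptr=6 lookahead=id remaining=[id * ( id ) / ( num ) $]
Step 13: shift id. Stack=[T / id] ptr=7 lookahead=* remaining=[* ( id ) / ( num ) $]
Step 14: reduce F->id. Stack=[T / F] ptr=7 lookahead=* remaining=[* ( id ) / ( num ) $]
Step 15: reduce T->T / F. Stack=[T] ptr=7 lookahead=* remaining=[* ( id ) / ( num ) $]
Step 16: shift *. Stack=[T *] ptr=8 lookahead=( remaining=[( id ) / ( num ) $]
Step 17: shift (. Stack=[T * (] ptr=9 lookahead=id remaining=[id ) / ( num ) $]
Step 18: shift id. Stack=[T * ( id] ptr=10 lookahead=) remaining=[) / ( num ) $]
Step 19: reduce F->id. Stack=[T * ( F] ptr=10 lookahead=) remaining=[) / ( num ) $]
Step 20: reduce T->F. Stack=[T * ( T] ptr=10 lookahead=) remaining=[) / ( num ) $]
Step 21: reduce E->T. Stack=[T * ( E] ptr=10 lookahead=) remaining=[) / ( num ) $]
Step 22: shift ). Stack=[T * ( E )] ptr=11 lookahead=/ remaining=[/ ( num ) $]
Step 23: reduce F->( E ). Stack=[T * F] ptr=11 lookahead=/ remaining=[/ ( num ) $]
Step 24: reduce T->T * F. Stack=[T] ptr=11 lookahead=/ remaining=[/ ( num ) $]
Step 25: shift /. Stack=[T /] ptr=12 lookahead=( remaining=[( num ) $]
Step 26: shift (. Stack=[T / (] ptr=13 lookahead=num remaining=[num ) $]
Step 27: shift num. Stack=[T / ( num] ptr=14 lookahead=) remaining=[) $]
Step 28: reduce F->num. Stack=[T / ( F] ptr=14 lookahead=) remaining=[) $]
Step 29: reduce T->F. Stack=[T / ( T] ptr=14 lookahead=) remaining=[) $]
Step 30: reduce E->T. Stack=[T / ( E] ptr=14 lookahead=) remaining=[) $]
Step 31: shift ). Stack=[T / ( E )] ptr=15 lookahead=$ remaining=[$]
Step 32: reduce F->( E ). Stack=[T / F] ptr=15 lookahead=$ remaining=[$]
Step 33: reduce T->T / F. Stack=[T] ptr=15 lookahead=$ remaining=[$]
Step 34: reduce E->T. Stack=[E] ptr=15 lookahead=$ remaining=[$]
Step 35: accept. Stack=[E] ptr=15 lookahead=$ remaining=[$]

Answer: 35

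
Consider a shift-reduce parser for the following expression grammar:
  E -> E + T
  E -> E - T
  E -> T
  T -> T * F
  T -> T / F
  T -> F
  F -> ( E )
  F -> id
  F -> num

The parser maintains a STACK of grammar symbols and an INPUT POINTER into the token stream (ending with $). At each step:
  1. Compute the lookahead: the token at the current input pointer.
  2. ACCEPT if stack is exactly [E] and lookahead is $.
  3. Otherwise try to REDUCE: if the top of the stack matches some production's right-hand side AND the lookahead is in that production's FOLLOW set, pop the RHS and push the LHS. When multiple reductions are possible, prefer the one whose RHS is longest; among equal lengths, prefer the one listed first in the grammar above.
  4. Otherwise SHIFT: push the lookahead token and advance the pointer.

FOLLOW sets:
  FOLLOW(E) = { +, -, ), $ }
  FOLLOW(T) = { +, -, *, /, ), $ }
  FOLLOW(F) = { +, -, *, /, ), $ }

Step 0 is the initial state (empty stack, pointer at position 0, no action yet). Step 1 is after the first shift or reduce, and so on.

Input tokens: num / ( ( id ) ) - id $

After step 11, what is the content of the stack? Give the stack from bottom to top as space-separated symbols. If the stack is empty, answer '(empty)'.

Step 1: shift num. Stack=[num] ptr=1 lookahead=/ remaining=[/ ( ( id ) ) - id $]
Step 2: reduce F->num. Stack=[F] ptr=1 lookahead=/ remaining=[/ ( ( id ) ) - id $]
Step 3: reduce T->F. Stack=[T] ptr=1 lookahead=/ remaining=[/ ( ( id ) ) - id $]
Step 4: shift /. Stack=[T /] ptr=2 lookahead=( remaining=[( ( id ) ) - id $]
Step 5: shift (. Stack=[T / (] ptr=3 lookahead=( remaining=[( id ) ) - id $]
Step 6: shift (. Stack=[T / ( (] ptr=4 lookahead=id remaining=[id ) ) - id $]
Step 7: shift id. Stack=[T / ( ( id] ptr=5 lookahead=) remaining=[) ) - id $]
Step 8: reduce F->id. Stack=[T / ( ( F] ptr=5 lookahead=) remaining=[) ) - id $]
Step 9: reduce T->F. Stack=[T / ( ( T] ptr=5 lookahead=) remaining=[) ) - id $]
Step 10: reduce E->T. Stack=[T / ( ( E] ptr=5 lookahead=) remaining=[) ) - id $]
Step 11: shift ). Stack=[T / ( ( E )] ptr=6 lookahead=) remaining=[) - id $]

Answer: T / ( ( E )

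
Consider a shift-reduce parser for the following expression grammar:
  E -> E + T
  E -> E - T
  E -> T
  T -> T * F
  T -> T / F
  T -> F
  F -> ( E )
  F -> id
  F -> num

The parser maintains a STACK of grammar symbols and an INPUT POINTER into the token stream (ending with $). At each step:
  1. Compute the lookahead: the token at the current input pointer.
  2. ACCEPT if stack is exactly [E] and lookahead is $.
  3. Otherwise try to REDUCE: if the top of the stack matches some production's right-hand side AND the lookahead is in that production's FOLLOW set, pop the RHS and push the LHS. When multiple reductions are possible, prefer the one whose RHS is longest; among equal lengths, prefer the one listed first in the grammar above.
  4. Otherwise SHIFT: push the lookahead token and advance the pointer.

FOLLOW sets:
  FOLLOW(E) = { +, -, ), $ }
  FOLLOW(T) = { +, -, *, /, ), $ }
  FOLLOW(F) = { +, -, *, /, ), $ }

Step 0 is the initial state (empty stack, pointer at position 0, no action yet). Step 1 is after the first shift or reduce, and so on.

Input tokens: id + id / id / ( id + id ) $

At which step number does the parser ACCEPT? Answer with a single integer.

Step 1: shift id. Stack=[id] ptr=1 lookahead=+ remaining=[+ id / id / ( id + id ) $]
Step 2: reduce F->id. Stack=[F] ptr=1 lookahead=+ remaining=[+ id / id / ( id + id ) $]
Step 3: reduce T->F. Stack=[T] ptr=1 lookahead=+ remaining=[+ id / id / ( id + id ) $]
Step 4: reduce E->T. Stack=[E] ptr=1 lookahead=+ remaining=[+ id / id / ( id + id ) $]
Step 5: shift +. Stack=[E +] ptr=2 lookahead=id remaining=[id / id / ( id + id ) $]
Step 6: shift id. Stack=[E + id] ptr=3 lookahead=/ remaining=[/ id / ( id + id ) $]
Step 7: reduce F->id. Stack=[E + F] ptr=3 lookahead=/ remaining=[/ id / ( id + id ) $]
Step 8: reduce T->F. Stack=[E + T] ptr=3 lookahead=/ remaining=[/ id / ( id + id ) $]
Step 9: shift /. Stack=[E + T /] ptr=4 lookahead=id remaining=[id / ( id + id ) $]
Step 10: shift id. Stack=[E + T / id] ptr=5 lookahead=/ remaining=[/ ( id + id ) $]
Step 11: reduce F->id. Stack=[E + T / F] ptr=5 lookahead=/ remaining=[/ ( id + id ) $]
Step 12: reduce T->T / F. Stack=[E + T] ptr=5 lookahead=/ remaining=[/ ( id + id ) $]
Step 13: shift /. Stack=[E + T /] ptr=6 lookahead=( remaining=[( id + id ) $]
Step 14: shift (. Stack=[E + T / (] ptr=7 lookahead=id remaining=[id + id ) $]
Step 15: shift id. Stack=[E + T / ( id] ptr=8 lookahead=+ remaining=[+ id ) $]
Step 16: reduce F->id. Stack=[E + T / ( F] ptr=8 lookahead=+ remaining=[+ id ) $]
Step 17: reduce T->F. Stack=[E + T / ( T] ptr=8 lookahead=+ remaining=[+ id ) $]
Step 18: reduce E->T. Stack=[E + T / ( E] ptr=8 lookahead=+ remaining=[+ id ) $]
Step 19: shift +. Stack=[E + T / ( E +] ptr=9 lookahead=id remaining=[id ) $]
Step 20: shift id. Stack=[E + T / ( E + id] ptr=10 lookahead=) remaining=[) $]
Step 21: reduce F->id. Stack=[E + T / ( E + F] ptr=10 lookahead=) remaining=[) $]
Step 22: reduce T->F. Stack=[E + T / ( E + T] ptr=10 lookahead=) remaining=[) $]
Step 23: reduce E->E + T. Stack=[E + T / ( E] ptr=10 lookahead=) remaining=[) $]
Step 24: shift ). Stack=[E + T / ( E )] ptr=11 lookahead=$ remaining=[$]
Step 25: reduce F->( E ). Stack=[E + T / F] ptr=11 lookahead=$ remaining=[$]
Step 26: reduce T->T / F. Stack=[E + T] ptr=11 lookahead=$ remaining=[$]
Step 27: reduce E->E + T. Stack=[E] ptr=11 lookahead=$ remaining=[$]
Step 28: accept. Stack=[E] ptr=11 lookahead=$ remaining=[$]

Answer: 28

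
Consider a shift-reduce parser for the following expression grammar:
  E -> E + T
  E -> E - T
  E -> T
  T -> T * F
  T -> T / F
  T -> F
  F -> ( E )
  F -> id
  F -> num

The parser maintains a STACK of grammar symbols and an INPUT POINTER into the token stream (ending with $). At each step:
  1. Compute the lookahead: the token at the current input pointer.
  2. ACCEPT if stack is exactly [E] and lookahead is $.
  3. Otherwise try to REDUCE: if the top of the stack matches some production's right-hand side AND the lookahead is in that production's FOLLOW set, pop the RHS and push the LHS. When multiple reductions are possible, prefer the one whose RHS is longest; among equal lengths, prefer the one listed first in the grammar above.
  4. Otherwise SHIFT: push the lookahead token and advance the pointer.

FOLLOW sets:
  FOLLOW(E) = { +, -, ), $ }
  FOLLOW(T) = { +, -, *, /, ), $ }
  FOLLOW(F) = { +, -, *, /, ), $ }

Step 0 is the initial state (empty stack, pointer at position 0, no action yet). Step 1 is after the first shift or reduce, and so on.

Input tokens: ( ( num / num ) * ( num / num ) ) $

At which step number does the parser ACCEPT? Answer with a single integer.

Answer: 32

Derivation:
Step 1: shift (. Stack=[(] ptr=1 lookahead=( remaining=[( num / num ) * ( num / num ) ) $]
Step 2: shift (. Stack=[( (] ptr=2 lookahead=num remaining=[num / num ) * ( num / num ) ) $]
Step 3: shift num. Stack=[( ( num] ptr=3 lookahead=/ remaining=[/ num ) * ( num / num ) ) $]
Step 4: reduce F->num. Stack=[( ( F] ptr=3 lookahead=/ remaining=[/ num ) * ( num / num ) ) $]
Step 5: reduce T->F. Stack=[( ( T] ptr=3 lookahead=/ remaining=[/ num ) * ( num / num ) ) $]
Step 6: shift /. Stack=[( ( T /] ptr=4 lookahead=num remaining=[num ) * ( num / num ) ) $]
Step 7: shift num. Stack=[( ( T / num] ptr=5 lookahead=) remaining=[) * ( num / num ) ) $]
Step 8: reduce F->num. Stack=[( ( T / F] ptr=5 lookahead=) remaining=[) * ( num / num ) ) $]
Step 9: reduce T->T / F. Stack=[( ( T] ptr=5 lookahead=) remaining=[) * ( num / num ) ) $]
Step 10: reduce E->T. Stack=[( ( E] ptr=5 lookahead=) remaining=[) * ( num / num ) ) $]
Step 11: shift ). Stack=[( ( E )] ptr=6 lookahead=* remaining=[* ( num / num ) ) $]
Step 12: reduce F->( E ). Stack=[( F] ptr=6 lookahead=* remaining=[* ( num / num ) ) $]
Step 13: reduce T->F. Stack=[( T] ptr=6 lookahead=* remaining=[* ( num / num ) ) $]
Step 14: shift *. Stack=[( T *] ptr=7 lookahead=( remaining=[( num / num ) ) $]
Step 15: shift (. Stack=[( T * (] ptr=8 lookahead=num remaining=[num / num ) ) $]
Step 16: shift num. Stack=[( T * ( num] ptr=9 lookahead=/ remaining=[/ num ) ) $]
Step 17: reduce F->num. Stack=[( T * ( F] ptr=9 lookahead=/ remaining=[/ num ) ) $]
Step 18: reduce T->F. Stack=[( T * ( T] ptr=9 lookahead=/ remaining=[/ num ) ) $]
Step 19: shift /. Stack=[( T * ( T /] ptr=10 lookahead=num remaining=[num ) ) $]
Step 20: shift num. Stack=[( T * ( T / num] ptr=11 lookahead=) remaining=[) ) $]
Step 21: reduce F->num. Stack=[( T * ( T / F] ptr=11 lookahead=) remaining=[) ) $]
Step 22: reduce T->T / F. Stack=[( T * ( T] ptr=11 lookahead=) remaining=[) ) $]
Step 23: reduce E->T. Stack=[( T * ( E] ptr=11 lookahead=) remaining=[) ) $]
Step 24: shift ). Stack=[( T * ( E )] ptr=12 lookahead=) remaining=[) $]
Step 25: reduce F->( E ). Stack=[( T * F] ptr=12 lookahead=) remaining=[) $]
Step 26: reduce T->T * F. Stack=[( T] ptr=12 lookahead=) remaining=[) $]
Step 27: reduce E->T. Stack=[( E] ptr=12 lookahead=) remaining=[) $]
Step 28: shift ). Stack=[( E )] ptr=13 lookahead=$ remaining=[$]
Step 29: reduce F->( E ). Stack=[F] ptr=13 lookahead=$ remaining=[$]
Step 30: reduce T->F. Stack=[T] ptr=13 lookahead=$ remaining=[$]
Step 31: reduce E->T. Stack=[E] ptr=13 lookahead=$ remaining=[$]
Step 32: accept. Stack=[E] ptr=13 lookahead=$ remaining=[$]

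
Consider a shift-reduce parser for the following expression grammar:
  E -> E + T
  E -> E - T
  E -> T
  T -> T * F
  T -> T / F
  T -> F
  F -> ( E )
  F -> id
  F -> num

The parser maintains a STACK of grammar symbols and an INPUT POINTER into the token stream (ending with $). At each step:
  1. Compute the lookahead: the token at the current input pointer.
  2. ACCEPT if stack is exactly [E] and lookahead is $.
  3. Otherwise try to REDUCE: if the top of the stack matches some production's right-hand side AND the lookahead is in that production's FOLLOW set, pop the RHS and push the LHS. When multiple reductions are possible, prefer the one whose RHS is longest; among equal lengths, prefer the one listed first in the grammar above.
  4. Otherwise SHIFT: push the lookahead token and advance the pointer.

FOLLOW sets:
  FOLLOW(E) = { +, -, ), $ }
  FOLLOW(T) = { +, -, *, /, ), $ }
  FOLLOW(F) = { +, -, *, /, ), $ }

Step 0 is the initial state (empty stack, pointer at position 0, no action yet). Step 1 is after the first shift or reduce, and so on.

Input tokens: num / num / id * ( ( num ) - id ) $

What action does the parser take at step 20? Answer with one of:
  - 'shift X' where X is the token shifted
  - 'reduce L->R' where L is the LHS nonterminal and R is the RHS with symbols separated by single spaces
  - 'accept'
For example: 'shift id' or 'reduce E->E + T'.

Answer: reduce F->( E )

Derivation:
Step 1: shift num. Stack=[num] ptr=1 lookahead=/ remaining=[/ num / id * ( ( num ) - id ) $]
Step 2: reduce F->num. Stack=[F] ptr=1 lookahead=/ remaining=[/ num / id * ( ( num ) - id ) $]
Step 3: reduce T->F. Stack=[T] ptr=1 lookahead=/ remaining=[/ num / id * ( ( num ) - id ) $]
Step 4: shift /. Stack=[T /] ptr=2 lookahead=num remaining=[num / id * ( ( num ) - id ) $]
Step 5: shift num. Stack=[T / num] ptr=3 lookahead=/ remaining=[/ id * ( ( num ) - id ) $]
Step 6: reduce F->num. Stack=[T / F] ptr=3 lookahead=/ remaining=[/ id * ( ( num ) - id ) $]
Step 7: reduce T->T / F. Stack=[T] ptr=3 lookahead=/ remaining=[/ id * ( ( num ) - id ) $]
Step 8: shift /. Stack=[T /] ptr=4 lookahead=id remaining=[id * ( ( num ) - id ) $]
Step 9: shift id. Stack=[T / id] ptr=5 lookahead=* remaining=[* ( ( num ) - id ) $]
Step 10: reduce F->id. Stack=[T / F] ptr=5 lookahead=* remaining=[* ( ( num ) - id ) $]
Step 11: reduce T->T / F. Stack=[T] ptr=5 lookahead=* remaining=[* ( ( num ) - id ) $]
Step 12: shift *. Stack=[T *] ptr=6 lookahead=( remaining=[( ( num ) - id ) $]
Step 13: shift (. Stack=[T * (] ptr=7 lookahead=( remaining=[( num ) - id ) $]
Step 14: shift (. Stack=[T * ( (] ptr=8 lookahead=num remaining=[num ) - id ) $]
Step 15: shift num. Stack=[T * ( ( num] ptr=9 lookahead=) remaining=[) - id ) $]
Step 16: reduce F->num. Stack=[T * ( ( F] ptr=9 lookahead=) remaining=[) - id ) $]
Step 17: reduce T->F. Stack=[T * ( ( T] ptr=9 lookahead=) remaining=[) - id ) $]
Step 18: reduce E->T. Stack=[T * ( ( E] ptr=9 lookahead=) remaining=[) - id ) $]
Step 19: shift ). Stack=[T * ( ( E )] ptr=10 lookahead=- remaining=[- id ) $]
Step 20: reduce F->( E ). Stack=[T * ( F] ptr=10 lookahead=- remaining=[- id ) $]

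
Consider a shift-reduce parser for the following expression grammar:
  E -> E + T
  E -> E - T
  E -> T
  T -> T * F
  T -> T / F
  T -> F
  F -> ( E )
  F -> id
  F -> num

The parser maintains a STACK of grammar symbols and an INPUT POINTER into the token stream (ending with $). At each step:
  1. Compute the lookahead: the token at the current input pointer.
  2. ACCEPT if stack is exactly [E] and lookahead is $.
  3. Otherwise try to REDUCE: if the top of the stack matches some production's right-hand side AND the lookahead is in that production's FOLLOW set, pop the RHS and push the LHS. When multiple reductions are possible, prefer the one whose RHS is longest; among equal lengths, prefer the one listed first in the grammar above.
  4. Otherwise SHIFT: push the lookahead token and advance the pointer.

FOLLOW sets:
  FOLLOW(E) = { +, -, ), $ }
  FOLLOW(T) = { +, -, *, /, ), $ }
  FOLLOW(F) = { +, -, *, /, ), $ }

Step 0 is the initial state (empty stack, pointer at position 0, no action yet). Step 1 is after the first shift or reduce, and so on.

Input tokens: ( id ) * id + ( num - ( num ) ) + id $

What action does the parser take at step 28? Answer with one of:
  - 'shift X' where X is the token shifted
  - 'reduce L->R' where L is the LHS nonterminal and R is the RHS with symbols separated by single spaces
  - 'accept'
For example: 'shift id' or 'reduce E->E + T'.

Answer: reduce T->F

Derivation:
Step 1: shift (. Stack=[(] ptr=1 lookahead=id remaining=[id ) * id + ( num - ( num ) ) + id $]
Step 2: shift id. Stack=[( id] ptr=2 lookahead=) remaining=[) * id + ( num - ( num ) ) + id $]
Step 3: reduce F->id. Stack=[( F] ptr=2 lookahead=) remaining=[) * id + ( num - ( num ) ) + id $]
Step 4: reduce T->F. Stack=[( T] ptr=2 lookahead=) remaining=[) * id + ( num - ( num ) ) + id $]
Step 5: reduce E->T. Stack=[( E] ptr=2 lookahead=) remaining=[) * id + ( num - ( num ) ) + id $]
Step 6: shift ). Stack=[( E )] ptr=3 lookahead=* remaining=[* id + ( num - ( num ) ) + id $]
Step 7: reduce F->( E ). Stack=[F] ptr=3 lookahead=* remaining=[* id + ( num - ( num ) ) + id $]
Step 8: reduce T->F. Stack=[T] ptr=3 lookahead=* remaining=[* id + ( num - ( num ) ) + id $]
Step 9: shift *. Stack=[T *] ptr=4 lookahead=id remaining=[id + ( num - ( num ) ) + id $]
Step 10: shift id. Stack=[T * id] ptr=5 lookahead=+ remaining=[+ ( num - ( num ) ) + id $]
Step 11: reduce F->id. Stack=[T * F] ptr=5 lookahead=+ remaining=[+ ( num - ( num ) ) + id $]
Step 12: reduce T->T * F. Stack=[T] ptr=5 lookahead=+ remaining=[+ ( num - ( num ) ) + id $]
Step 13: reduce E->T. Stack=[E] ptr=5 lookahead=+ remaining=[+ ( num - ( num ) ) + id $]
Step 14: shift +. Stack=[E +] ptr=6 lookahead=( remaining=[( num - ( num ) ) + id $]
Step 15: shift (. Stack=[E + (] ptr=7 lookahead=num remaining=[num - ( num ) ) + id $]
Step 16: shift num. Stack=[E + ( num] ptr=8 lookahead=- remaining=[- ( num ) ) + id $]
Step 17: reduce F->num. Stack=[E + ( F] ptr=8 lookahead=- remaining=[- ( num ) ) + id $]
Step 18: reduce T->F. Stack=[E + ( T] ptr=8 lookahead=- remaining=[- ( num ) ) + id $]
Step 19: reduce E->T. Stack=[E + ( E] ptr=8 lookahead=- remaining=[- ( num ) ) + id $]
Step 20: shift -. Stack=[E + ( E -] ptr=9 lookahead=( remaining=[( num ) ) + id $]
Step 21: shift (. Stack=[E + ( E - (] ptr=10 lookahead=num remaining=[num ) ) + id $]
Step 22: shift num. Stack=[E + ( E - ( num] ptr=11 lookahead=) remaining=[) ) + id $]
Step 23: reduce F->num. Stack=[E + ( E - ( F] ptr=11 lookahead=) remaining=[) ) + id $]
Step 24: reduce T->F. Stack=[E + ( E - ( T] ptr=11 lookahead=) remaining=[) ) + id $]
Step 25: reduce E->T. Stack=[E + ( E - ( E] ptr=11 lookahead=) remaining=[) ) + id $]
Step 26: shift ). Stack=[E + ( E - ( E )] ptr=12 lookahead=) remaining=[) + id $]
Step 27: reduce F->( E ). Stack=[E + ( E - F] ptr=12 lookahead=) remaining=[) + id $]
Step 28: reduce T->F. Stack=[E + ( E - T] ptr=12 lookahead=) remaining=[) + id $]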